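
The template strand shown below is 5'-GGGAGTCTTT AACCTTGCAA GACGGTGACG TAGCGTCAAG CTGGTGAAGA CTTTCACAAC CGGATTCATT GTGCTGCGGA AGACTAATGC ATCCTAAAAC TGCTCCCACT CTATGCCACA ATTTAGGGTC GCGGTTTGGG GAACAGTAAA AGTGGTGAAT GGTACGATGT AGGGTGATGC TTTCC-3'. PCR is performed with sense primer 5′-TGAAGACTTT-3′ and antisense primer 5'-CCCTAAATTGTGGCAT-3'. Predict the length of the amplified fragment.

Forward primer TGAAGACTTT is found on the top strand at positions 45–54.
Reverse complement of the reverse primer: ATGCCACAATTTAGGG. This occurs on the top strand at positions 113–128.
Amplicon spans positions 45–128: 84 bp.

84 bp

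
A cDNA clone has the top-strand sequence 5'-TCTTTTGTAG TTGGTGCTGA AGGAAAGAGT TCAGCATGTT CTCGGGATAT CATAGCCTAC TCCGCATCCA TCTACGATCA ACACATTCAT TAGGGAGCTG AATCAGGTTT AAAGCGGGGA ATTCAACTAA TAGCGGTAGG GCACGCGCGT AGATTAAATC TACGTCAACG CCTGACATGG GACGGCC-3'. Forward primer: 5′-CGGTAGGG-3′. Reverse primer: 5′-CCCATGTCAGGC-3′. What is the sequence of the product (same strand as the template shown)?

Forward primer CGGTAGGG is found on the top strand at positions 134–141.
Taking the reverse complement of CCCATGTCAGGC gives GCCTGACATGGG, found at positions 170–181 on the template; the primer anneals here to the top strand with its 3' end pointing upstream.
The product is the template from position 134 through 181 (48 bp).

5'-CGGTAGGGCACGCGCGTAGATTAAATCTACGTCAACGCCTGACATGGG-3'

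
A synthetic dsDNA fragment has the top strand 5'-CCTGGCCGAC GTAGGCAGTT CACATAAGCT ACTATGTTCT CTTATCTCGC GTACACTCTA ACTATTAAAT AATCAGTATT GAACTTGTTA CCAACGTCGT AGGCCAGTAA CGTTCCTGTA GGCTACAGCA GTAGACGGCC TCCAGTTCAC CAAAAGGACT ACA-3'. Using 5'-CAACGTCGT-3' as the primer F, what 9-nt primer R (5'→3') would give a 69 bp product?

The forward primer binds at positions 92–100, so a 69 bp product ends at position 92 + 69 − 1 = 160.
The reverse primer anneals to the top strand over positions 152–160, i.e. to AAAAGGACT.
Its sequence written 5'→3' is the reverse complement: AGTCCTTTT.

5'-AGTCCTTTT-3'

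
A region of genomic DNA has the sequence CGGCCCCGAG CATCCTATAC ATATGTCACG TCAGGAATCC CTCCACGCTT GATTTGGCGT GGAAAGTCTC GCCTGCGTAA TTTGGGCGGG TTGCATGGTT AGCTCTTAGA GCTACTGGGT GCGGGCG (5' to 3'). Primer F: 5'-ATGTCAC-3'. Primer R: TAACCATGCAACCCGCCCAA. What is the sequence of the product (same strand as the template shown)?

5'-ATGTCACGTCAGGAATCCCTCCACGCTTGATTTGGCGTGGAAAGTCTCGCCTGCGTAATTTGGGCGGGTTGCATGGTTA-3'

Scanning the template, ATGTCAC occurs at positions 23–29; this primer anneals to the bottom strand there with its 3' end pointing downstream.
The reverse primer's reverse complement is TTGGGCGGGTTGCATGGTTA, which matches the template at positions 82–101.
The product is the template from position 23 through 101 (79 bp).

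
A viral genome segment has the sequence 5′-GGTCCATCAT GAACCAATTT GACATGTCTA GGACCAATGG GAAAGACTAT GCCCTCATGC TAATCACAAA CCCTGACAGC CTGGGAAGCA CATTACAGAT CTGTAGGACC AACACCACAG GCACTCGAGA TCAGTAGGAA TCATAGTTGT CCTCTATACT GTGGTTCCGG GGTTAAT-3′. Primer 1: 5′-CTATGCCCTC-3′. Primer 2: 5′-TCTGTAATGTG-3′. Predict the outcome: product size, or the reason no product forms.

Primer 1 (CTATGCCCTC) matches the top strand at positions 47–56; it acts as a forward primer.
Primer 2's reverse complement is CACATTACAGA, matching the top strand at positions 89–99; it acts as a reverse primer.
The 3' ends face each other across positions 47–99, giving a 53 bp product.

Yes — a 53 bp product.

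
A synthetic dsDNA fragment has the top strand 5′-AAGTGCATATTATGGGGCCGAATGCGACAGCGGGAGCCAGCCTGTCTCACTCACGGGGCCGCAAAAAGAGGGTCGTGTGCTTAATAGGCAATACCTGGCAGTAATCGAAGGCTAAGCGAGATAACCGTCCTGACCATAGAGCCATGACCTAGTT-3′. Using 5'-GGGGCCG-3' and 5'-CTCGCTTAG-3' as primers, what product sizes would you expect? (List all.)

107 bp, 66 bp

The forward primer GGGGCCG matches the top strand at positions 14–20, 55–61.
The reverse primer's reverse complement is CTAAGCGAG, matching at positions 112–120.
Each forward site pairs with the reverse site to give a product ending at position 120: sizes 107, 66 bp.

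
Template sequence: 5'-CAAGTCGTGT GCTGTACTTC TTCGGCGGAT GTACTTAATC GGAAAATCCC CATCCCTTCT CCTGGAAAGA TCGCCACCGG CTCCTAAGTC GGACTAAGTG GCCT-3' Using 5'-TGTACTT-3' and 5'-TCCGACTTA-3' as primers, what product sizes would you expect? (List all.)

81 bp, 64 bp

The forward primer TGTACTT matches the top strand at positions 13–19, 30–36.
The reverse primer's reverse complement is TAAGTCGGA, matching at positions 85–93.
Each forward site pairs with the reverse site to give a product ending at position 93: sizes 81, 64 bp.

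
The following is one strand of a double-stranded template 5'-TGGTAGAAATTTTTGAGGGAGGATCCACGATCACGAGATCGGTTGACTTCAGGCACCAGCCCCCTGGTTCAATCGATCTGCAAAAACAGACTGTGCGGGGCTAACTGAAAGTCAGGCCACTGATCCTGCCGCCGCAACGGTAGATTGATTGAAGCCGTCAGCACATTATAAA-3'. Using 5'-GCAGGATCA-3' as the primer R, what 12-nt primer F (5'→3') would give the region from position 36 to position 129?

5'-AGATCGGTTGAC-3'

The reverse primer's reverse complement TGATCCTGC matches the template at positions 121–129; the product starts at position 36.
The forward primer is identical to the top strand over positions 36–47: AGATCGGTTGAC.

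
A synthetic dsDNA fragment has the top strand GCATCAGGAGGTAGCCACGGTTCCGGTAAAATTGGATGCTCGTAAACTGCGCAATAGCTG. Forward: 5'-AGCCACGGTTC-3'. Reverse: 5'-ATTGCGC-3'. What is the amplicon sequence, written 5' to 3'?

5'-AGCCACGGTTCCGGTAAAATTGGATGCTCGTAAACTGCGCAAT-3'

Forward primer AGCCACGGTTC is found on the top strand at positions 13–23.
Reverse complement of the reverse primer: GCGCAAT. This occurs on the top strand at positions 49–55.
The product is the template from position 13 through 55 (43 bp).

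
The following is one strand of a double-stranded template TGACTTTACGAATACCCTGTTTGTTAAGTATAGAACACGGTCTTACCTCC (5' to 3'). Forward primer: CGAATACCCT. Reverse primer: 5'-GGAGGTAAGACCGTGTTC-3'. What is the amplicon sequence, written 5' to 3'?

The forward primer matches the template at positions 9–18.
Reverse complement of the reverse primer: GAACACGGTCTTACCTCC. This occurs on the top strand at positions 33–50.
The product is the template from position 9 through 50 (42 bp).

5'-CGAATACCCTGTTTGTTAAGTATAGAACACGGTCTTACCTCC-3'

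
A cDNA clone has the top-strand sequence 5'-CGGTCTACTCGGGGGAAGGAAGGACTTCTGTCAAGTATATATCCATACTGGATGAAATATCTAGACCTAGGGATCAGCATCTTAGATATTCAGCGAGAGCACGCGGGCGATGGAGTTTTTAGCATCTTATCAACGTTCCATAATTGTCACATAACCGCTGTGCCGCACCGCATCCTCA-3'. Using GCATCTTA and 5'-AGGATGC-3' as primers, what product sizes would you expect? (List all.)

The forward primer GCATCTTA matches the top strand at positions 77–84, 122–129.
The reverse primer's reverse complement is GCATCCT, matching at positions 170–176.
Each forward site pairs with the reverse site to give a product ending at position 176: sizes 100, 55 bp.

100 bp, 55 bp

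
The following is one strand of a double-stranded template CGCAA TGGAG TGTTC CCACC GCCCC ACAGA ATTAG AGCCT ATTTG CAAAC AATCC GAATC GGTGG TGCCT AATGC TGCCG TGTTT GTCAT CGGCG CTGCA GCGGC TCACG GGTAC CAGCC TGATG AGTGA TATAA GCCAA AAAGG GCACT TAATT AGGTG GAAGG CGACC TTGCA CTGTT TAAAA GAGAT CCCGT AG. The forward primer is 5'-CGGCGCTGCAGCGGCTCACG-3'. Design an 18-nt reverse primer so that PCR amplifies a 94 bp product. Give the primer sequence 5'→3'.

The forward primer binds at positions 91–110, so a 94 bp product ends at position 91 + 94 − 1 = 184.
The reverse primer anneals to the top strand over positions 167–184, i.e. to GACCTTGCACTGTTTAAA.
Its sequence written 5'→3' is the reverse complement: TTTAAACAGTGCAAGGTC.

5'-TTTAAACAGTGCAAGGTC-3'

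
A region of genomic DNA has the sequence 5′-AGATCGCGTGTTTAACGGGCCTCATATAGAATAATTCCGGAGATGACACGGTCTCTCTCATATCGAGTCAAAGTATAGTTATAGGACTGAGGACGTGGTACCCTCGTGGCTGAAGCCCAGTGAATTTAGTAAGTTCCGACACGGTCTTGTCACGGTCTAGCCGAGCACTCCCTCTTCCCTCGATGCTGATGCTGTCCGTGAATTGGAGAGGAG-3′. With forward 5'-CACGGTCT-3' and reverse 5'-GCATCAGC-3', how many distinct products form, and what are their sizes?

The forward primer CACGGTCT matches the top strand at positions 47–54, 140–147, 151–158.
The reverse primer's reverse complement is GCTGATGC, matching at positions 185–192.
Each forward site pairs with the reverse site to give a product ending at position 192: sizes 146, 53, 42 bp.

Three products: 146 bp, 53 bp, 42 bp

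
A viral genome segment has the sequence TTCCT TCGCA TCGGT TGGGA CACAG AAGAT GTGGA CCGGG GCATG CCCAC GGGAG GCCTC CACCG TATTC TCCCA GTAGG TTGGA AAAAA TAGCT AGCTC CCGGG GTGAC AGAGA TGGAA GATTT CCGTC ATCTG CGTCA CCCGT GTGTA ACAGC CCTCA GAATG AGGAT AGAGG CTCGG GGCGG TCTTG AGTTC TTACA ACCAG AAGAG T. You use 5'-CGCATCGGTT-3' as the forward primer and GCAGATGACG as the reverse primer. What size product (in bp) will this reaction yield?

Scanning the template, CGCATCGGTT occurs at positions 7–16; this primer anneals to the bottom strand there with its 3' end pointing downstream.
The reverse primer's reverse complement is CGTCATCTGC, which matches the template at positions 127–136.
Amplicon spans positions 7–136: 130 bp.

130 bp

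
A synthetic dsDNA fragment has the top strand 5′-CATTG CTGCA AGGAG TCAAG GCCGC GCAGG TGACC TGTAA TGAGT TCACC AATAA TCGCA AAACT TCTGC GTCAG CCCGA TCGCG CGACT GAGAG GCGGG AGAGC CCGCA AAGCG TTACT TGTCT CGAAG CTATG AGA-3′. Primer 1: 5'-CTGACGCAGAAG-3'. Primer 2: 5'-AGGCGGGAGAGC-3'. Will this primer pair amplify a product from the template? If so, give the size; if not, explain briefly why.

Primer 1 (CTGACGCAGAAG) has reverse complement CTTCTGCGTCAG, which matches the top strand at positions 64–75; primer 1 anneals to the top strand there with its 3' end pointing upstream toward position 64.
Primer 2 (AGGCGGGAGAGC) matches the top strand directly at positions 94–105; it anneals to the bottom strand with its 3' end pointing downstream toward position 105.
The 3' ends diverge (primer 1 extends toward position 1, primer 2 toward position 138), so the primers never converge on a shared product.

No product — the primers' 3' ends point away from each other.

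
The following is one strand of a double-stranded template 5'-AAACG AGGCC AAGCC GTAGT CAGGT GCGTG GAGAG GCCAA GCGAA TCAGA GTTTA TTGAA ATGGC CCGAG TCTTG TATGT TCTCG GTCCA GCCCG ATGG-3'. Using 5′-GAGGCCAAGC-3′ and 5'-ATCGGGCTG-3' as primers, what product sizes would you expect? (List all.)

93 bp, 65 bp

The forward primer GAGGCCAAGC matches the top strand at positions 5–14, 33–42.
The reverse primer's reverse complement is CAGCCCGAT, matching at positions 89–97.
Each forward site pairs with the reverse site to give a product ending at position 97: sizes 93, 65 bp.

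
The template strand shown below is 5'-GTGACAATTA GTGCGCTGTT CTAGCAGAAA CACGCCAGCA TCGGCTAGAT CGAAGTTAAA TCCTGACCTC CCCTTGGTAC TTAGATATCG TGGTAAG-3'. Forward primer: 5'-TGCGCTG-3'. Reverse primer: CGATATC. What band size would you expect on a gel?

Forward primer TGCGCTG is found on the top strand at positions 12–18.
Taking the reverse complement of CGATATC gives GATATCG, found at positions 84–90 on the template; the primer anneals here to the top strand with its 3' end pointing upstream.
Product length = (reverse-primer end) − (forward-primer start) + 1 = 90 − 12 + 1 = 79 bp.

79 bp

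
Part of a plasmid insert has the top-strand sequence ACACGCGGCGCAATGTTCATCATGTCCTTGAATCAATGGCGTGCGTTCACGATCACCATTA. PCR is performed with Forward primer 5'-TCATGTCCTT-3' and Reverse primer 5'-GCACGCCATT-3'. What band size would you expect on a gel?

The forward primer matches the template at positions 20–29.
Reverse complement of the reverse primer: AATGGCGTGC. This occurs on the top strand at positions 35–44.
The product runs from position 20 to position 44, so its length is 44 − 20 + 1 = 25 bp.

25 bp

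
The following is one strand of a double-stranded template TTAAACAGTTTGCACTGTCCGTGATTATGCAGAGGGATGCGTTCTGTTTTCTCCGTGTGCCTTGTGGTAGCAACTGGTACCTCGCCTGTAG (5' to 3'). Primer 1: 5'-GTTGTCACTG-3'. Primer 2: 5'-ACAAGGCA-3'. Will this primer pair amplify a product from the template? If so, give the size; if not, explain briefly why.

Primer 1 (GTTGTCACTG) does not match the top strand, and its reverse complement CAGTGACAAC does not match either.
With no annealing site for primer 1, no amplification occurs.

No product — primer 1 has no binding site in the template.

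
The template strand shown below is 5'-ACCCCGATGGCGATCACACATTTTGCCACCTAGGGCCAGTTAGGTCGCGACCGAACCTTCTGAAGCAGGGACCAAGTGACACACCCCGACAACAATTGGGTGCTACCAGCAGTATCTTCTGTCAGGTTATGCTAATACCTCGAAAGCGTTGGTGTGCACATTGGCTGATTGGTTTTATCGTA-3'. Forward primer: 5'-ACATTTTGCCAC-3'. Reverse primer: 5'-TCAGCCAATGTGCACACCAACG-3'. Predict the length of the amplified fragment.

Scanning the template, ACATTTTGCCAC occurs at positions 18–29; this primer anneals to the bottom strand there with its 3' end pointing downstream.
Taking the reverse complement of TCAGCCAATGTGCACACCAACG gives CGTTGGTGTGCACATTGGCTGA, found at positions 147–168 on the template; the primer anneals here to the top strand with its 3' end pointing upstream.
Amplicon spans positions 18–168: 151 bp.

151 bp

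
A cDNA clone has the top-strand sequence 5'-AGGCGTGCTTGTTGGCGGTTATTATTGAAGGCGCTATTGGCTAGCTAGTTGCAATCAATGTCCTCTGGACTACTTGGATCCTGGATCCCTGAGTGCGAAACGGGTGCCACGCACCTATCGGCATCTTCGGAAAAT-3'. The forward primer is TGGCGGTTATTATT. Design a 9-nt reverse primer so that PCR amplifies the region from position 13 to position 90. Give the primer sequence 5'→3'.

5'-AGGGATCCA-3'

The product's 3' end on the top strand is position 90.
The reverse primer anneals to the top strand over positions 82–90, i.e. to TGGATCCCT.
Its sequence written 5'→3' is the reverse complement: AGGGATCCA.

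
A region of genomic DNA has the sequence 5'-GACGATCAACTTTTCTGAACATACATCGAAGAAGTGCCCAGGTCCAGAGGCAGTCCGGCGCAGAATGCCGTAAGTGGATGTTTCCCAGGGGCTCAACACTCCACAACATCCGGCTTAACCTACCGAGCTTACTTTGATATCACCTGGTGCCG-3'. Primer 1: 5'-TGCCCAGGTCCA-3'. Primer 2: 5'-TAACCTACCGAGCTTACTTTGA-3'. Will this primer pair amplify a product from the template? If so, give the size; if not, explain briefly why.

Primer 1 (TGCCCAGGTCCA) matches the top strand at positions 35–46 (3' end points downstream).
Primer 2 (TAACCTACCGAGCTTACTTTGA) also matches the top strand directly, at positions 116–137 — its reverse complement TCAAAGTAAGCTCGGTAGGTTA is not present.
Both primers anneal to the bottom strand with 3' ends pointing the same way, so neither can prime synthesis back toward the other.

No product — both primers anneal to the same strand and extend in the same direction.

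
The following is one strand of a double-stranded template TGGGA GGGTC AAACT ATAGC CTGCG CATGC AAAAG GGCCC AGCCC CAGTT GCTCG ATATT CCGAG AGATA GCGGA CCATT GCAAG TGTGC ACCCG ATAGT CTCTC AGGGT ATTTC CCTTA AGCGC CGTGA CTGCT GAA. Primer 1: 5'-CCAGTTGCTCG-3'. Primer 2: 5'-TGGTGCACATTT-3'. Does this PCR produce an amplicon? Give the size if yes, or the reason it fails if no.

Primer 2 (TGGTGCACATTT) does not match the top strand, and its reverse complement AAATGTGCACCA does not match either.
With no annealing site for primer 2, no amplification occurs.

No product — primer 2 has no binding site in the template.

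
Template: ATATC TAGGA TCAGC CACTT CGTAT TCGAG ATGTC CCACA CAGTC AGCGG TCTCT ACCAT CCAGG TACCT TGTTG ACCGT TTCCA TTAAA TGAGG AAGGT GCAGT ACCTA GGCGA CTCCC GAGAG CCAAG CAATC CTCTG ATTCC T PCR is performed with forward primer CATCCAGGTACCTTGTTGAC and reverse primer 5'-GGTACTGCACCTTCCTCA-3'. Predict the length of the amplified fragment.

51 bp

Forward primer CATCCAGGTACCTTGTTGAC is found on the top strand at positions 58–77.
The reverse primer's reverse complement is TGAGGAAGGTGCAGTACC, which matches the template at positions 91–108.
Amplicon spans positions 58–108: 51 bp.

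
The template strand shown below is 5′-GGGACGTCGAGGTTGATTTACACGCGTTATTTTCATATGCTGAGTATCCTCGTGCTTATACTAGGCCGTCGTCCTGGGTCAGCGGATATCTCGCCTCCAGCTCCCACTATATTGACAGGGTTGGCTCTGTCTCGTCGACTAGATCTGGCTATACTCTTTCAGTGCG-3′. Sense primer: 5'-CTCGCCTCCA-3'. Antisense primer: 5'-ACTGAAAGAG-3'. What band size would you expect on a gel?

74 bp

Scanning the template, CTCGCCTCCA occurs at positions 90–99; this primer anneals to the bottom strand there with its 3' end pointing downstream.
Taking the reverse complement of ACTGAAAGAG gives CTCTTTCAGT, found at positions 154–163 on the template; the primer anneals here to the top strand with its 3' end pointing upstream.
The product runs from position 90 to position 163, so its length is 163 − 90 + 1 = 74 bp.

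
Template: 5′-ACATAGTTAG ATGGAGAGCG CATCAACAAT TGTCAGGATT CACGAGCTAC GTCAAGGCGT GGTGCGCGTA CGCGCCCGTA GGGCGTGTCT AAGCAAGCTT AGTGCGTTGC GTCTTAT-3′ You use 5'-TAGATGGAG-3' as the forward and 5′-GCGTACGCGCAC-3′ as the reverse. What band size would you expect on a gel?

Scanning the template, TAGATGGAG occurs at positions 8–16; this primer anneals to the bottom strand there with its 3' end pointing downstream.
Taking the reverse complement of GCGTACGCGCAC gives GTGCGCGTACGC, found at positions 62–73 on the template; the primer anneals here to the top strand with its 3' end pointing upstream.
Amplicon spans positions 8–73: 66 bp.

66 bp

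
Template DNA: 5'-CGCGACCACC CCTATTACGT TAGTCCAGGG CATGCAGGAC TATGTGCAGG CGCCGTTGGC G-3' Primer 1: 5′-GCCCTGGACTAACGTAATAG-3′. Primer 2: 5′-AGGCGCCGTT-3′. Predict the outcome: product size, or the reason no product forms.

No product — the primers' 3' ends point away from each other.

Primer 1 (GCCCTGGACTAACGTAATAG) has reverse complement CTATTACGTTAGTCCAGGGC, which matches the top strand at positions 12–31; primer 1 anneals to the top strand there with its 3' end pointing upstream toward position 12.
Primer 2 (AGGCGCCGTT) matches the top strand directly at positions 48–57; it anneals to the bottom strand with its 3' end pointing downstream toward position 57.
The 3' ends diverge (primer 1 extends toward position 1, primer 2 toward position 61), so the primers never converge on a shared product.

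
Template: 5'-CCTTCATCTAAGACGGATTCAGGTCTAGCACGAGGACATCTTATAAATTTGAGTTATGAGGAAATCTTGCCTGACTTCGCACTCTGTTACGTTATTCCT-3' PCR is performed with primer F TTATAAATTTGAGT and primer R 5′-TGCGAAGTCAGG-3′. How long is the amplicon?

Forward primer TTATAAATTTGAGT is found on the top strand at positions 41–54.
Reverse complement of the reverse primer: CCTGACTTCGCA. This occurs on the top strand at positions 70–81.
Product length = (reverse-primer end) − (forward-primer start) + 1 = 81 − 41 + 1 = 41 bp.

41 bp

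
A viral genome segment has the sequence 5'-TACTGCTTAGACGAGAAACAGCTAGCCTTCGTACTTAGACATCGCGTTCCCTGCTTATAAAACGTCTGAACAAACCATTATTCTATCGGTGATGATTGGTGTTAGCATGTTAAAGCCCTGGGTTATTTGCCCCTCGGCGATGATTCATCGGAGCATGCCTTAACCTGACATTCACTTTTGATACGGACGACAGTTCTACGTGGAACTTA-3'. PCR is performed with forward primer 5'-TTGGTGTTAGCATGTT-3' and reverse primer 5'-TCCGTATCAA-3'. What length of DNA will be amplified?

92 bp

The forward primer matches the template at positions 96–111.
Taking the reverse complement of TCCGTATCAA gives TTGATACGGA, found at positions 178–187 on the template; the primer anneals here to the top strand with its 3' end pointing upstream.
Amplicon spans positions 96–187: 92 bp.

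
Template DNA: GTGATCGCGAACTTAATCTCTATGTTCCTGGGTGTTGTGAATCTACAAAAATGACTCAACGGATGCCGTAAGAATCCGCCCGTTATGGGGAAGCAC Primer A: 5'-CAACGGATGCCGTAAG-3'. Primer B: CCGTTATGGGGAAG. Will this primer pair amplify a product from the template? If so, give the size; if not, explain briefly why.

No product — both primers anneal to the same strand and extend in the same direction.

Primer A (CAACGGATGCCGTAAG) matches the top strand at positions 57–72 (3' end points downstream).
Primer B (CCGTTATGGGGAAG) also matches the top strand directly, at positions 80–93 — its reverse complement CTTCCCCATAACGG is not present.
Both primers anneal to the bottom strand with 3' ends pointing the same way, so neither can prime synthesis back toward the other.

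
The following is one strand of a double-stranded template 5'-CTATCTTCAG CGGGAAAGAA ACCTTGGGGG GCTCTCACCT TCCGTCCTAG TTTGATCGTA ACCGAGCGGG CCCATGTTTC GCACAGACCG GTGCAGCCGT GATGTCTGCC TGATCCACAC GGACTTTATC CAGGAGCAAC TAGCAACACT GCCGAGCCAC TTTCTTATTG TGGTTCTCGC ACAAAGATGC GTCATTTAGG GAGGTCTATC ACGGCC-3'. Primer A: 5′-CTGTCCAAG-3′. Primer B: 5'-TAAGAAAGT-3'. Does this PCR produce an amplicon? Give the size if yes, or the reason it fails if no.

Primer A (CTGTCCAAG) does not match the top strand, and its reverse complement CTTGGACAG does not match either.
With no annealing site for primer A, no amplification occurs.

No product — primer A has no binding site in the template.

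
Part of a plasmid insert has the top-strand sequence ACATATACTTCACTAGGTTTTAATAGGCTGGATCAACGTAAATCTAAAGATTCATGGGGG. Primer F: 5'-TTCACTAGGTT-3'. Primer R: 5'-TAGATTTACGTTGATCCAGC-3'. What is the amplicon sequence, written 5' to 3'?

5'-TTCACTAGGTTTTAATAGGCTGGATCAACGTAAATCTA-3'

The forward primer matches the template at positions 9–19.
Reverse complement of the reverse primer: GCTGGATCAACGTAAATCTA. This occurs on the top strand at positions 27–46.
The product is the template from position 9 through 46 (38 bp).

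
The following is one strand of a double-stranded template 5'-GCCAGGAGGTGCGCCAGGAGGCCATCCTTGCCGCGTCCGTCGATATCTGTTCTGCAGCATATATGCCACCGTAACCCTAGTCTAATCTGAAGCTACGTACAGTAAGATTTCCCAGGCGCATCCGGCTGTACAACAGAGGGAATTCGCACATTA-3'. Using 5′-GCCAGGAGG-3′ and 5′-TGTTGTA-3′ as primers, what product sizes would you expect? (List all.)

135 bp, 123 bp

The forward primer GCCAGGAGG matches the top strand at positions 1–9, 13–21.
The reverse primer's reverse complement is TACAACA, matching at positions 129–135.
Each forward site pairs with the reverse site to give a product ending at position 135: sizes 135, 123 bp.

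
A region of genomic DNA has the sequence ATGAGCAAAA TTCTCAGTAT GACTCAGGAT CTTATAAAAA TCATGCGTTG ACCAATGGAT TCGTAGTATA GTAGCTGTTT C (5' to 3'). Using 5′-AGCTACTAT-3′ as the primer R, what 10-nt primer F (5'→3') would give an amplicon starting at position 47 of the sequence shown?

5'-GTTGACCAAT-3'

The reverse primer's reverse complement ATAGTAGCT matches the template at positions 68–76; the product starts at position 47.
The forward primer is identical to the top strand over positions 47–56: GTTGACCAAT.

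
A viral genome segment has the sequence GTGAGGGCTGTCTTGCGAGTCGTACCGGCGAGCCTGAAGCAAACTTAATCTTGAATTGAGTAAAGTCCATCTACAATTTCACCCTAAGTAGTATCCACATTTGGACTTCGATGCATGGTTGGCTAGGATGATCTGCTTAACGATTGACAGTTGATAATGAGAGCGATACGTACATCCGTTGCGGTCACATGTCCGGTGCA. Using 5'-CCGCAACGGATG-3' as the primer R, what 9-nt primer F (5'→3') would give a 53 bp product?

5'-TCTGCTTAA-3'

The reverse primer's reverse complement CATCCGTTGCGG matches the template at positions 173–184, so the product ends at position 184.
A 53 bp product then starts at position 184 − 53 + 1 = 132.
The forward primer is identical to the top strand there: TCTGCTTAA.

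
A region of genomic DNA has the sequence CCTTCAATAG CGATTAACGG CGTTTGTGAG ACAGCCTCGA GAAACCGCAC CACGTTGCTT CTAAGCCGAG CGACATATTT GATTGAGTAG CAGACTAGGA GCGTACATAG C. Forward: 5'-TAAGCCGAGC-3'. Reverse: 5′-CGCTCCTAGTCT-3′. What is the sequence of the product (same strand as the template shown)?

5'-TAAGCCGAGCGACATATTTGATTGAGTAGCAGACTAGGAGCG-3'

Scanning the template, TAAGCCGAGC occurs at positions 62–71; this primer anneals to the bottom strand there with its 3' end pointing downstream.
Reverse complement of the reverse primer: AGACTAGGAGCG. This occurs on the top strand at positions 92–103.
The product is the template from position 62 through 103 (42 bp).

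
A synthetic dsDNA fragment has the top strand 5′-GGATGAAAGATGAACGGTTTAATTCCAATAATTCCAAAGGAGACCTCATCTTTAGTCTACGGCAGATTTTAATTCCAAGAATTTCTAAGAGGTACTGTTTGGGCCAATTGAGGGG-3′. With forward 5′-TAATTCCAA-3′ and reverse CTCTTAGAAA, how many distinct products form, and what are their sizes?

The forward primer TAATTCCAA matches the top strand at positions 20–28, 29–37, 70–78.
The reverse primer's reverse complement is TTTCTAAGAG, matching at positions 82–91.
Each forward site pairs with the reverse site to give a product ending at position 91: sizes 72, 63, 22 bp.

Three products: 72 bp, 63 bp, 22 bp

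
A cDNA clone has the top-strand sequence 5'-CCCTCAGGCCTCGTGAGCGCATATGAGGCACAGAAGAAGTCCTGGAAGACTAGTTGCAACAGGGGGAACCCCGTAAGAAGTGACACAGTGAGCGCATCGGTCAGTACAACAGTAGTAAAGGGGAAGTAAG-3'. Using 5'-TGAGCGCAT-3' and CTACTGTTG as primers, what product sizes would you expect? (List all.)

The forward primer TGAGCGCAT matches the top strand at positions 14–22, 89–97.
The reverse primer's reverse complement is CAACAGTAG, matching at positions 107–115.
Each forward site pairs with the reverse site to give a product ending at position 115: sizes 102, 27 bp.

102 bp, 27 bp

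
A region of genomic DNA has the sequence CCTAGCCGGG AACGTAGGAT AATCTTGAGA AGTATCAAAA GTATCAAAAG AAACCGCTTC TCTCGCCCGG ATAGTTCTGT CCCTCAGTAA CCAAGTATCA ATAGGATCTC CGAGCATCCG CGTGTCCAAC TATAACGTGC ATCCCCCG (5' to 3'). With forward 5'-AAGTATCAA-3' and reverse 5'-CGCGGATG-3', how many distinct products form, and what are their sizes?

The forward primer AAGTATCAA matches the top strand at positions 30–38, 39–47, 93–101.
The reverse primer's reverse complement is CATCCGCG, matching at positions 115–122.
Each forward site pairs with the reverse site to give a product ending at position 122: sizes 93, 84, 30 bp.

Three products: 93 bp, 84 bp, 30 bp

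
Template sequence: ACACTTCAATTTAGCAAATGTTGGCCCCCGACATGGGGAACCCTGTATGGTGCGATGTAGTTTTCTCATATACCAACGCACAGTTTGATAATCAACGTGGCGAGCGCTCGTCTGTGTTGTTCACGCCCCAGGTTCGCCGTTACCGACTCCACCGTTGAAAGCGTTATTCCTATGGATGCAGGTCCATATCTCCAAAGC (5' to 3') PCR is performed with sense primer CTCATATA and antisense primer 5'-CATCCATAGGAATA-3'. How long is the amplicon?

Forward primer CTCATATA is found on the top strand at positions 65–72.
Reverse complement of the reverse primer: TATTCCTATGGATG. This occurs on the top strand at positions 165–178.
Product length = (reverse-primer end) − (forward-primer start) + 1 = 178 − 65 + 1 = 114 bp.

114 bp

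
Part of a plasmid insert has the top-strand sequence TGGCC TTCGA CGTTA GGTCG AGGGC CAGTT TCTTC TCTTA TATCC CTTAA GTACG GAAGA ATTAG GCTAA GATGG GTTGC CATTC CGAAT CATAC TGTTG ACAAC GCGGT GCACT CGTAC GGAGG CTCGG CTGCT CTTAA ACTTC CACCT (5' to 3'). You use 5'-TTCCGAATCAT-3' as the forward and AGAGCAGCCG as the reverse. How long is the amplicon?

The forward primer matches the template at positions 83–93.
The reverse primer's reverse complement is CGGCTGCTCT, which matches the template at positions 128–137.
Amplicon spans positions 83–137: 55 bp.

55 bp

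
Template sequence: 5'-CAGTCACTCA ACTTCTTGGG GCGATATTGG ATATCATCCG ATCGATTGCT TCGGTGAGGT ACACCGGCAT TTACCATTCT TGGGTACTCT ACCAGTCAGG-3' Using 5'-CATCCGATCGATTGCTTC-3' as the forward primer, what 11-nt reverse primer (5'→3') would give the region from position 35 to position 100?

The product's 3' end on the top strand is position 100.
The reverse primer anneals to the top strand over positions 90–100, i.e. to TACCAGTCAGG.
Its sequence written 5'→3' is the reverse complement: CCTGACTGGTA.

5'-CCTGACTGGTA-3'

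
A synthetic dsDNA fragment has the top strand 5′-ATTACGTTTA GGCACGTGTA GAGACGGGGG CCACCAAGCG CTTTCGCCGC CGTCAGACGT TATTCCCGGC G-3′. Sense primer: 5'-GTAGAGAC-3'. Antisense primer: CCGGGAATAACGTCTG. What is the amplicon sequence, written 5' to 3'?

The forward primer matches the template at positions 18–25.
Reverse complement of the reverse primer: CAGACGTTATTCCCGG. This occurs on the top strand at positions 54–69.
The product is the template from position 18 through 69 (52 bp).

5'-GTAGAGACGGGGGCCACCAAGCGCTTTCGCCGCCGTCAGACGTTATTCCCGG-3'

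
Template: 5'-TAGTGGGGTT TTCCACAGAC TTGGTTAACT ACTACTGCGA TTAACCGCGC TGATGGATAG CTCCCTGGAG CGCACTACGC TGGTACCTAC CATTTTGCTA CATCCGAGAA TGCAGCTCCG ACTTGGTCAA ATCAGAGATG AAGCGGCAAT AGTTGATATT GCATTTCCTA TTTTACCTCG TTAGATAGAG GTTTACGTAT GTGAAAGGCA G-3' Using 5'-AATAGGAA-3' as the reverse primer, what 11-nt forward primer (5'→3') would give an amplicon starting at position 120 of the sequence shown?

5'-GACTTGGTCAA-3'

The reverse primer's reverse complement TTCCTATT matches the template at positions 165–172; the product starts at position 120.
The forward primer is identical to the top strand over positions 120–130: GACTTGGTCAA.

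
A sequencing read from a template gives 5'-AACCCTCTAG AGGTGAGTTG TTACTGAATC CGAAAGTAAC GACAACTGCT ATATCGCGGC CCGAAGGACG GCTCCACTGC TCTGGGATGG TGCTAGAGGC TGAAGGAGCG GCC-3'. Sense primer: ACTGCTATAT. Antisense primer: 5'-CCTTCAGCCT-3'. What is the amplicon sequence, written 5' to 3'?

5'-ACTGCTATATCGCGGCCCGAAGGACGGCTCCACTGCTCTGGGATGGTGCTAGAGGCTGAAGG-3'

Scanning the template, ACTGCTATAT occurs at positions 45–54; this primer anneals to the bottom strand there with its 3' end pointing downstream.
Reverse complement of the reverse primer: AGGCTGAAGG. This occurs on the top strand at positions 97–106.
The product is the template from position 45 through 106 (62 bp).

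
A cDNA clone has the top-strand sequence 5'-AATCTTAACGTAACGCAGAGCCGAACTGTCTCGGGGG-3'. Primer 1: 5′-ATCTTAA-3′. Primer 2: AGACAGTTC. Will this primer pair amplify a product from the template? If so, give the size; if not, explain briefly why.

Primer 1 (ATCTTAA) matches the top strand at positions 2–8; it acts as a forward primer.
Primer 2's reverse complement is GAACTGTCT, matching the top strand at positions 23–31; it acts as a reverse primer.
The 3' ends face each other across positions 2–31, giving a 30 bp product.

Yes — a 30 bp product.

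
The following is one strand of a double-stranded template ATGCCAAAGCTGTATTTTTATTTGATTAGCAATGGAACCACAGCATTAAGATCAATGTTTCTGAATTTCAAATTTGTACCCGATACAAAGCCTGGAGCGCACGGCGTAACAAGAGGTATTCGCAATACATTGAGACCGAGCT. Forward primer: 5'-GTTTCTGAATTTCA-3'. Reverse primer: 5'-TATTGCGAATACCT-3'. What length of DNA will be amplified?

Forward primer GTTTCTGAATTTCA is found on the top strand at positions 57–70.
The reverse primer's reverse complement is AGGTATTCGCAATA, which matches the template at positions 114–127.
Amplicon spans positions 57–127: 71 bp.

71 bp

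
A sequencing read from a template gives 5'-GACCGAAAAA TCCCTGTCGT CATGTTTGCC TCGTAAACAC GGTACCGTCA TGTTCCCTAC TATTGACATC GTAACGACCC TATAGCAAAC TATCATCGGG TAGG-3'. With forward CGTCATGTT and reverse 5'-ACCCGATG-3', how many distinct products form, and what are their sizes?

Two products: 84 bp, 56 bp

The forward primer CGTCATGTT matches the top strand at positions 18–26, 46–54.
The reverse primer's reverse complement is CATCGGGT, matching at positions 94–101.
Each forward site pairs with the reverse site to give a product ending at position 101: sizes 84, 56 bp.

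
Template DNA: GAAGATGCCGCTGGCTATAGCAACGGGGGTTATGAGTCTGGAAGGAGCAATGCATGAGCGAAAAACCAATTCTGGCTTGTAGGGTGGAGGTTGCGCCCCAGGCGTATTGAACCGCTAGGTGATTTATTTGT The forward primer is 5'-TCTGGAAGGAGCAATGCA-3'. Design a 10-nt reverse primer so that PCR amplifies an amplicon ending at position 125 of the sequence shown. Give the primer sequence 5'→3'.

5'-AAATCACCTA-3'

The forward primer binds at positions 37–54; the product's 3' end on the top strand is position 125.
The reverse primer anneals to the top strand over positions 116–125, i.e. to TAGGTGATTT.
Its sequence written 5'→3' is the reverse complement: AAATCACCTA.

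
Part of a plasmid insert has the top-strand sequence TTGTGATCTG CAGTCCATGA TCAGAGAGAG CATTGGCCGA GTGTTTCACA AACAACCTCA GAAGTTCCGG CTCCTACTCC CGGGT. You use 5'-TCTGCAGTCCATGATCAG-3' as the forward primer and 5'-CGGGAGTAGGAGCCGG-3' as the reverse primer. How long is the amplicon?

Scanning the template, TCTGCAGTCCATGATCAG occurs at positions 7–24; this primer anneals to the bottom strand there with its 3' end pointing downstream.
Reverse complement of the reverse primer: CCGGCTCCTACTCCCG. This occurs on the top strand at positions 67–82.
Amplicon spans positions 7–82: 76 bp.

76 bp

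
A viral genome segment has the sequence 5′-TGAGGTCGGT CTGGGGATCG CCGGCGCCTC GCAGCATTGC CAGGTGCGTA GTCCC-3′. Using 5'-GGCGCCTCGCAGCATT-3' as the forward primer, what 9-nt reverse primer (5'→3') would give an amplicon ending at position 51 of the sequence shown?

The forward primer binds at positions 23–38; the product's 3' end on the top strand is position 51.
The reverse primer anneals to the top strand over positions 43–51, i.e. to GGTGCGTAG.
Its sequence written 5'→3' is the reverse complement: CTACGCACC.

5'-CTACGCACC-3'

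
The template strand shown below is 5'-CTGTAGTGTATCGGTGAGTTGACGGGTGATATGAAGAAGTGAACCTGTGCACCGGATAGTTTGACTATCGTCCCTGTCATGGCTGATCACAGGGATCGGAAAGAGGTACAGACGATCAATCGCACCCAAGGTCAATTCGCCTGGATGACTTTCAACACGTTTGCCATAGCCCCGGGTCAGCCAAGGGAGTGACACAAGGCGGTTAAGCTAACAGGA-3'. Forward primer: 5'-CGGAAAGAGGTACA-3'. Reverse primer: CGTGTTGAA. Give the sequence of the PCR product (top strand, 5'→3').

Forward primer CGGAAAGAGGTACA is found on the top strand at positions 97–110.
Taking the reverse complement of CGTGTTGAA gives TTCAACACG, found at positions 151–159 on the template; the primer anneals here to the top strand with its 3' end pointing upstream.
The product is the template from position 97 through 159 (63 bp).

5'-CGGAAAGAGGTACAGACGATCAATCGCACCCAAGGTCAATTCGCCTGGATGACTTTCAACACG-3'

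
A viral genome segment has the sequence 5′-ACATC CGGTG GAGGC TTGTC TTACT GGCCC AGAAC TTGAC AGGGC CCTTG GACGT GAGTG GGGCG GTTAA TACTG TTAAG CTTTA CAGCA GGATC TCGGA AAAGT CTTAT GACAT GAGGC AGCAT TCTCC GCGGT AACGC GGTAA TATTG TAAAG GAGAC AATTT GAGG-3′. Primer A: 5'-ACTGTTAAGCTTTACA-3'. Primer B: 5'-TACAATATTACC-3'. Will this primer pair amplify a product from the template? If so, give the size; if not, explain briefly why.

Primer A (ACTGTTAAGCTTTACA) matches the top strand at positions 72–87; it acts as a forward primer.
Primer B's reverse complement is GGTAATATTGTA, matching the top strand at positions 141–152; it acts as a reverse primer.
The 3' ends face each other across positions 72–152, giving an 81 bp product.

Yes — an 81 bp product.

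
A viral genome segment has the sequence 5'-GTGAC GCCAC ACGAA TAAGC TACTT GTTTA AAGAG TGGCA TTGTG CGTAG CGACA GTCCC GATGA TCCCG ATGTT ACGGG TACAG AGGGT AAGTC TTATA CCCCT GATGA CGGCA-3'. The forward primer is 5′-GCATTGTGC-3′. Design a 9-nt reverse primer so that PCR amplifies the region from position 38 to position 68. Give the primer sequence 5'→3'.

The product's 3' end on the top strand is position 68.
The reverse primer anneals to the top strand over positions 60–68, i.e. to CGATGATCC.
Its sequence written 5'→3' is the reverse complement: GGATCATCG.

5'-GGATCATCG-3'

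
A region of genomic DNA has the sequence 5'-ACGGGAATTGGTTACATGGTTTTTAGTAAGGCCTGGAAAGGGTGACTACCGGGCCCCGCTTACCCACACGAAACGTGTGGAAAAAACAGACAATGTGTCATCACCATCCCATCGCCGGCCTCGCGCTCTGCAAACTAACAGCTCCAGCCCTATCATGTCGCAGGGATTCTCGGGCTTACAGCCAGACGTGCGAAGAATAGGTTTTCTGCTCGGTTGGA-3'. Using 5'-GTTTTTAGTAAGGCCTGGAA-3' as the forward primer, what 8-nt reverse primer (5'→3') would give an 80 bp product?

5'-ACACATTG-3'

The forward primer binds at positions 19–38, so an 80 bp product ends at position 19 + 80 − 1 = 98.
The reverse primer anneals to the top strand over positions 91–98, i.e. to CAATGTGT.
Its sequence written 5'→3' is the reverse complement: ACACATTG.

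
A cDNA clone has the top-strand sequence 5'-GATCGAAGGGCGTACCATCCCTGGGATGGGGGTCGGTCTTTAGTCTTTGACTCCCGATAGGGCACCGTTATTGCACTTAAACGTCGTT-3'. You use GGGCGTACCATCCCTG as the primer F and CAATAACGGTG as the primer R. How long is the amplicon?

66 bp

Scanning the template, GGGCGTACCATCCCTG occurs at positions 8–23; this primer anneals to the bottom strand there with its 3' end pointing downstream.
The reverse primer's reverse complement is CACCGTTATTG, which matches the template at positions 63–73.
The product runs from position 8 to position 73, so its length is 73 − 8 + 1 = 66 bp.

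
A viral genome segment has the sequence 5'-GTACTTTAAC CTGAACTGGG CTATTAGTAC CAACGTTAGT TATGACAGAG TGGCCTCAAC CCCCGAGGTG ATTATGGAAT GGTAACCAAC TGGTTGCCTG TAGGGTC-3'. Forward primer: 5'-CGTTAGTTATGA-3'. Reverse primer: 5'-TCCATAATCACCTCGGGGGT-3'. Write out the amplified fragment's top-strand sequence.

5'-CGTTAGTTATGACAGAGTGGCCTCAACCCCCGAGGTGATTATGGA-3'

The forward primer matches the template at positions 34–45.
The reverse primer's reverse complement is ACCCCCGAGGTGATTATGGA, which matches the template at positions 59–78.
The product is the template from position 34 through 78 (45 bp).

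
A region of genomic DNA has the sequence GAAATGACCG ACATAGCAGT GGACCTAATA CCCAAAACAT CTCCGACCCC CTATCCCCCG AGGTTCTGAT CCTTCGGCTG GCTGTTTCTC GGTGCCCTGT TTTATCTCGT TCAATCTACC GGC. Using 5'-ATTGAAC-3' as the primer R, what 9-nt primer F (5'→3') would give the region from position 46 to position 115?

5'-ACCCCCTAT-3'

The reverse primer's reverse complement GTTCAAT matches the template at positions 109–115; the product starts at position 46.
The forward primer is identical to the top strand over positions 46–54: ACCCCCTAT.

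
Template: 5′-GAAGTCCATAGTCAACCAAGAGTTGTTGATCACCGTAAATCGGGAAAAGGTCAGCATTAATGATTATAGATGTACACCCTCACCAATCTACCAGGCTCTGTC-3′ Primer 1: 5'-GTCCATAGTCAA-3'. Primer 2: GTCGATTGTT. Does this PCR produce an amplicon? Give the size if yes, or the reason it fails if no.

Primer 2 (GTCGATTGTT) does not match the top strand, and its reverse complement AACAATCGAC does not match either.
With no annealing site for primer 2, no amplification occurs.

No product — primer 2 has no binding site in the template.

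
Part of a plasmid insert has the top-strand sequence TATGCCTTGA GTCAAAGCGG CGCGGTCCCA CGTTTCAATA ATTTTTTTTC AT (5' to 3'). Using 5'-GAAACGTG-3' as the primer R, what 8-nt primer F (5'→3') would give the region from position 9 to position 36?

5'-GAGTCAAA-3'

The reverse primer's reverse complement CACGTTTC matches the template at positions 29–36; the product starts at position 9.
The forward primer is identical to the top strand over positions 9–16: GAGTCAAA.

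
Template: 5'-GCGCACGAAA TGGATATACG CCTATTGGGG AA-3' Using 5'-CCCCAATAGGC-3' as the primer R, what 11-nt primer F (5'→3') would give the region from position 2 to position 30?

The reverse primer's reverse complement GCCTATTGGGG matches the template at positions 20–30; the product starts at position 2.
The forward primer is identical to the top strand over positions 2–12: CGCACGAAATG.

5'-CGCACGAAATG-3'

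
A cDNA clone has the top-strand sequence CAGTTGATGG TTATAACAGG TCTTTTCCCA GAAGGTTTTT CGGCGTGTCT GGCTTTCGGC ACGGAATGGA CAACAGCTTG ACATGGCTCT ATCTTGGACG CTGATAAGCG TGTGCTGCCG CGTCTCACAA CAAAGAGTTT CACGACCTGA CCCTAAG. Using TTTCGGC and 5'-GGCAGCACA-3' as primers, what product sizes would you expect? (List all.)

82 bp, 66 bp

The forward primer TTTCGGC matches the top strand at positions 38–44, 54–60.
The reverse primer's reverse complement is TGTGCTGCC, matching at positions 111–119.
Each forward site pairs with the reverse site to give a product ending at position 119: sizes 82, 66 bp.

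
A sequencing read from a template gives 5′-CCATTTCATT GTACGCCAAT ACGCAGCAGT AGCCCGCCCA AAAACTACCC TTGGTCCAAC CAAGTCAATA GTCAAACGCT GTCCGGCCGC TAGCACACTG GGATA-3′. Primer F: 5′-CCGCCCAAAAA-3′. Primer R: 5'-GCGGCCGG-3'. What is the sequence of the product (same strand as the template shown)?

5'-CCGCCCAAAAACTACCCTTGGTCCAACCAAGTCAATAGTCAAACGCTGTCCGGCCGC-3'

Forward primer CCGCCCAAAAA is found on the top strand at positions 34–44.
Taking the reverse complement of GCGGCCGG gives CCGGCCGC, found at positions 83–90 on the template; the primer anneals here to the top strand with its 3' end pointing upstream.
The product is the template from position 34 through 90 (57 bp).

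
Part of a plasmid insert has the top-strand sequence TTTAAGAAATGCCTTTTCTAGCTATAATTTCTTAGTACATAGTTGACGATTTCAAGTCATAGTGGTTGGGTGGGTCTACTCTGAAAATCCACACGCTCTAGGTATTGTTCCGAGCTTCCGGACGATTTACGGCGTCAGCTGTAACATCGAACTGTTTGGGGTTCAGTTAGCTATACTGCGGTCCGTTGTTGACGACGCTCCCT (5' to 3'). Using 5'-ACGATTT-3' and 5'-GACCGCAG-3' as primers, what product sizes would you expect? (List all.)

138 bp, 62 bp

The forward primer ACGATTT matches the top strand at positions 46–52, 122–128.
The reverse primer's reverse complement is CTGCGGTC, matching at positions 176–183.
Each forward site pairs with the reverse site to give a product ending at position 183: sizes 138, 62 bp.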